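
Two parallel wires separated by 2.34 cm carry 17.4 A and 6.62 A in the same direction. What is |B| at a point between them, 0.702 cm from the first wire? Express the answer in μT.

B ≈ 415 μT

Each long wire gives B = μ₀I/(2πd). Distances are d₁ = 0.00702 m and d₂ = 0.01638 m.
B₁ = 4.96×10⁻⁴ T, B₂ = 8.08×10⁻⁵ T.
Between parallel currents the two contributions point in opposite directions, so they subtract. B = |B₁ − B₂| = |4.96×10⁻⁴ − 8.08×10⁻⁵| = 4.15×10⁻⁴ T.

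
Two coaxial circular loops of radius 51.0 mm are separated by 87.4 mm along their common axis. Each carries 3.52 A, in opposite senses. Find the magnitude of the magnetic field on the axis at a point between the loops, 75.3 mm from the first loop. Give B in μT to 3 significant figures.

B ≈ 32.3 μT

Each loop contributes B = μ₀IR²/[2(R²+z²)^(3/2)] on the axis, with z measured from that loop.
Loop 1 (z = 0.0753 m): B₁ = 7.65×10⁻⁶ T. Loop 2 (z = 0.0121 m): B₂ = 3.99×10⁻⁵ T.
The fields oppose: B = |B₁ − B₂| = 3.23×10⁻⁵ T.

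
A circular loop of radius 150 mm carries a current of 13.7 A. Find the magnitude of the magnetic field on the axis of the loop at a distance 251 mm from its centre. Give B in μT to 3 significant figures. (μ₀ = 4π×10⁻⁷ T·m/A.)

B ≈ 7.75 μT

On the axis of a circular loop, B = μ₀IR² / [2(R²+z²)^(3/2)].
R² + z² = (0.15)² + (0.251)² = 0.0855 m², and (R²+z²)^(3/2) = 2.50×10⁻² m³.
B = (4π×10⁻⁷ × 13.7 × 0.0225) / (2 × 2.50×10⁻²) = 7.75×10⁻⁶ T.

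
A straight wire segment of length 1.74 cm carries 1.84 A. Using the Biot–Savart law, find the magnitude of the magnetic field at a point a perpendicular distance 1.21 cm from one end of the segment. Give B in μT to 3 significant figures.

B ≈ 12.5 μT

For a finite straight segment, B = (μ₀I/4πd)(sinθ₁ + sinθ₂), where θ₁, θ₂ are the angles from the perpendicular to each end.
The perpendicular foot is at one end, so the two end-offsets along the wire are 0 and L = 0.0174 m.
sinθ₁ = 0/√(0²+0.0121²) = 0.0000; sinθ₂ = 0.0174/√(0.0174²+0.0121²) = 0.8210.
B = (4π×10⁻⁷ × 1.84) / (4π × 0.0121) × (0.0000 + 0.8210) = 1.25×10⁻⁵ T.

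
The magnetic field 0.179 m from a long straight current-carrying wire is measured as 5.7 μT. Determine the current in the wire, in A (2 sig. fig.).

For a long straight wire B = μ₀I/(2πd), so I = 2πdB/μ₀.
I = 2π × 0.179 × 5.70×10⁻⁶ / (4π×10⁻⁷) = 5.10 A.

I ≈ 5.1 A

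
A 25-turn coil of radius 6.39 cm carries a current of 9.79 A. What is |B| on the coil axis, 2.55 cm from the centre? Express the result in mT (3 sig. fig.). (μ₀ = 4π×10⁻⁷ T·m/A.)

For an N-turn flat coil, B = Nμ₀IR²/[2(R²+z²)^(3/2)] with R = 0.0639 m, z = 0.0255 m.
B = 25 × 7.71×10⁻⁵ T = 1.93×10⁻³ T.

B ≈ 1.93 mT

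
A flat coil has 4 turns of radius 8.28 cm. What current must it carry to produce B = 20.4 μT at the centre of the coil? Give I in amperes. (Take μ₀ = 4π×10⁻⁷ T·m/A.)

For an N-turn coil, B = Nμ₀I/(2R) with R = 0.0828 m, so I = 2RB/(Nμ₀) = 2 × 0.0828 × 2.04×10⁻⁵ / (4 × 4π×10⁻⁷) = 0.672 A.

I ≈ 0.672 A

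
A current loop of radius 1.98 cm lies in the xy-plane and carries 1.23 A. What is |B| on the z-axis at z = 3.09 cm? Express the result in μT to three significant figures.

B ≈ 6.13 μT

On the axis of a circular loop, B = μ₀IR² / [2(R²+z²)^(3/2)].
R² + z² = (0.0198)² + (0.0309)² = 0.001347 m², and (R²+z²)^(3/2) = 4.94×10⁻⁵ m³.
B = (4π×10⁻⁷ × 1.23 × 0.000392) / (2 × 4.94×10⁻⁵) = 6.13×10⁻⁶ T.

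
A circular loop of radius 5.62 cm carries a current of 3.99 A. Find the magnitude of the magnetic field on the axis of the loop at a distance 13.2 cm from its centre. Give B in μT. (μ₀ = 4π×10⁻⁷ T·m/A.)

On the axis of a circular loop, B = μ₀IR² / [2(R²+z²)^(3/2)].
R² + z² = (0.0562)² + (0.132)² = 0.02058 m², and (R²+z²)^(3/2) = 2.95×10⁻³ m³.
B = (4π×10⁻⁷ × 3.99 × 0.003158) / (2 × 2.95×10⁻³) = 2.68×10⁻⁶ T.

B ≈ 2.68 μT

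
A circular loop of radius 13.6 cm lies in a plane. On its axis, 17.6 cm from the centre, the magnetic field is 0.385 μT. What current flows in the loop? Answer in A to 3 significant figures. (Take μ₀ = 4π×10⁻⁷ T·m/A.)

On the axis of a loop, B = μ₀IR²/[2(R²+z²)^(3/2)], so I = 2B(R²+z²)^(3/2)/(μ₀R²).
R² + z² = 0.0185 + 0.03098 = 0.04947 m²; raised to 3/2 gives 1.10×10⁻² m³.
I = 2 × 3.85×10⁻⁷ × 1.10×10⁻² / (1.26×10⁻⁶ × 0.0185) = 0.365 A.

I ≈ 0.365 A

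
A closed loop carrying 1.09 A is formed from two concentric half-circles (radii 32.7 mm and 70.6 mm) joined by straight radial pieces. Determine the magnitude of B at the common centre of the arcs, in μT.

B ≈ 5.62 μT

The radial connectors point toward the centre, so dl × r̂ = 0 and they contribute nothing.
Each semicircle gives μ₀I/(4R): inner arc 1.05×10⁻⁵ T, outer arc 4.85×10⁻⁶ T.
The two arcs carry current in opposite angular senses, so their fields oppose: B = |1.05×10⁻⁵ − 4.85×10⁻⁶| = 5.62×10⁻⁶ T.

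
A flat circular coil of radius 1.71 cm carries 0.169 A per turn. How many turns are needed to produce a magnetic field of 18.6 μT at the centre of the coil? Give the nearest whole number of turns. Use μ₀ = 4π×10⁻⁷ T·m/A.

N = 3

For an N-turn coil, B = Nμ₀I/(2R). A single turn gives B₁ = 6.21×10⁻⁶ T with R = 0.0171 m.
N = B/B₁ = 1.86×10⁻⁵ / 6.21×10⁻⁶ = 3.00.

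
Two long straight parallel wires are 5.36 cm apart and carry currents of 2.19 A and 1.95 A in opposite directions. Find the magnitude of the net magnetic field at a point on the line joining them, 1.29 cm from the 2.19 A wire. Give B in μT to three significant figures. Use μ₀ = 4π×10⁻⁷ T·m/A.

B ≈ 43.5 μT

Each long wire gives B = μ₀I/(2πd). Distances are d₁ = 0.0129 m and d₂ = 0.0407 m.
B₁ = 3.40×10⁻⁵ T, B₂ = 9.58×10⁻⁶ T.
Between antiparallel currents both contributions point the same way, so they add. B = B₁ + B₂ = 3.40×10⁻⁵ + 9.58×10⁻⁶ = 4.35×10⁻⁵ T.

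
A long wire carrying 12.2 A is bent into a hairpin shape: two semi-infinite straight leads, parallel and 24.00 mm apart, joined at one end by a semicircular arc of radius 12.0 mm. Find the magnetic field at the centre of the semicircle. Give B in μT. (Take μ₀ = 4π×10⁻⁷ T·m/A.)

B ≈ 523 μT

The semicircular arc contributes B_arc = μ₀I·π/(4πR) = μ₀I/(4R) = 3.19×10⁻⁴ T.
Each semi-infinite lead is at perpendicular distance R = 0.012 m from the centre, with the perpendicular foot at its near end, so it contributes μ₀I/(4πR); both point the same way, together 2.03×10⁻⁴ T.
Arc and leads all point the same direction: B = 3.19×10⁻⁴ + 2.03×10⁻⁴ = 5.23×10⁻⁴ T.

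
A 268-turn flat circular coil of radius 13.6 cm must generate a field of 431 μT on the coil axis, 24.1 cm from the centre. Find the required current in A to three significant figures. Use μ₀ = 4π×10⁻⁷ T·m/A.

For an N-turn coil, B = Nμ₀IR²/[2(R²+z²)^(3/2)] with R = 0.136 m, z = 0.241 m, so I = 2B(R²+z²)^(3/2)/(Nμ₀R²) = 2 × 4.31×10⁻⁴ × 2.12×10⁻² / (268 × 4π×10⁻⁷ × 0.0185) = 2.93 A.

I ≈ 2.93 A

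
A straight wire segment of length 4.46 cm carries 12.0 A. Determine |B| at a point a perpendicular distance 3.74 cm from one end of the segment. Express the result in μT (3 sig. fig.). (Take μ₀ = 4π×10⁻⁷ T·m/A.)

B ≈ 24.6 μT

For a finite straight segment, B = (μ₀I/4πd)(sinθ₁ + sinθ₂), where θ₁, θ₂ are the angles from the perpendicular to each end.
The perpendicular foot is at one end, so the two end-offsets along the wire are 0 and L = 0.0446 m.
sinθ₁ = 0/√(0²+0.0374²) = 0.0000; sinθ₂ = 0.0446/√(0.0446²+0.0374²) = 0.7662.
B = (4π×10⁻⁷ × 12.0) / (4π × 0.0374) × (0.0000 + 0.7662) = 2.46×10⁻⁵ T.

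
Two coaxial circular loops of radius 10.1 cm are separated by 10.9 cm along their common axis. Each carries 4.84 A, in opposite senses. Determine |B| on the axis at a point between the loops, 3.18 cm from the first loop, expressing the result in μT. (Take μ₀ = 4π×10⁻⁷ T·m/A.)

B ≈ 11.0 μT

Each loop contributes B = μ₀IR²/[2(R²+z²)^(3/2)] on the axis, with z measured from that loop.
Loop 1 (z = 0.0318 m): B₁ = 2.61×10⁻⁵ T. Loop 2 (z = 0.0772 m): B₂ = 1.51×10⁻⁵ T.
The fields oppose: B = |B₁ − B₂| = 1.10×10⁻⁵ T.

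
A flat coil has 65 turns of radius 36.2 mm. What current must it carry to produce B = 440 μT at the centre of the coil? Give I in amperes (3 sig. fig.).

For an N-turn coil, B = Nμ₀I/(2R) with R = 0.0362 m, so I = 2RB/(Nμ₀) = 2 × 0.0362 × 4.40×10⁻⁴ / (65 × 4π×10⁻⁷) = 0.390 A.

I ≈ 0.390 A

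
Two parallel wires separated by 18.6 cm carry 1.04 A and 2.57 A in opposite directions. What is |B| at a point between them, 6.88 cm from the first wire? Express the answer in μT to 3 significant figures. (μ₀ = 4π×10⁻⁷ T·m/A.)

Each long wire gives B = μ₀I/(2πd). Distances are d₁ = 0.0688 m and d₂ = 0.1172 m.
B₁ = 3.02×10⁻⁶ T, B₂ = 4.39×10⁻⁶ T.
Between antiparallel currents both contributions point the same way, so they add. B = B₁ + B₂ = 3.02×10⁻⁶ + 4.39×10⁻⁶ = 7.41×10⁻⁶ T.

B ≈ 7.41 μT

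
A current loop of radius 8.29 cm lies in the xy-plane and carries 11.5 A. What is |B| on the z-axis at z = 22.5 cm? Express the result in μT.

B ≈ 3.60 μT

On the axis of a circular loop, B = μ₀IR² / [2(R²+z²)^(3/2)].
R² + z² = (0.0829)² + (0.225)² = 0.0575 m², and (R²+z²)^(3/2) = 1.38×10⁻² m³.
B = (4π×10⁻⁷ × 11.5 × 0.006872) / (2 × 1.38×10⁻²) = 3.60×10⁻⁶ T.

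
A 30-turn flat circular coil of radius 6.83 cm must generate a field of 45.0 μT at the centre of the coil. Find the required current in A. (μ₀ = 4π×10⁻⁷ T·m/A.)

For an N-turn coil, B = Nμ₀I/(2R) with R = 0.0683 m, so I = 2RB/(Nμ₀) = 2 × 0.0683 × 4.50×10⁻⁵ / (30 × 4π×10⁻⁷) = 0.163 A.

I ≈ 0.163 A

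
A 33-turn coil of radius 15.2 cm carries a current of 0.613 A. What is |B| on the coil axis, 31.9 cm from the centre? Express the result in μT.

For an N-turn flat coil, B = Nμ₀IR²/[2(R²+z²)^(3/2)] with R = 0.152 m, z = 0.319 m.
B = 33 × 2.02×10⁻⁷ T = 6.66×10⁻⁶ T.

B ≈ 6.66 μT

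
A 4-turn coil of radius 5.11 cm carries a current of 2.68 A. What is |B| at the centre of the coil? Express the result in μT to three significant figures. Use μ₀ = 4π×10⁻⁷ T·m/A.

B ≈ 132 μT

For an N-turn flat coil, B = Nμ₀I/(2R) with R = 0.0511 m.
B = 4 × 3.30×10⁻⁵ T = 1.32×10⁻⁴ T.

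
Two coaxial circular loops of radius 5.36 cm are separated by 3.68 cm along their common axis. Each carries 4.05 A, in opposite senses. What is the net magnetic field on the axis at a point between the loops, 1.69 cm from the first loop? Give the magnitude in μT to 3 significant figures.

B ≈ 2.07 μT

Each loop contributes B = μ₀IR²/[2(R²+z²)^(3/2)] on the axis, with z measured from that loop.
Loop 1 (z = 0.0169 m): B₁ = 4.12×10⁻⁵ T. Loop 2 (z = 0.0199 m): B₂ = 3.91×10⁻⁵ T.
The fields oppose: B = |B₁ − B₂| = 2.07×10⁻⁶ T.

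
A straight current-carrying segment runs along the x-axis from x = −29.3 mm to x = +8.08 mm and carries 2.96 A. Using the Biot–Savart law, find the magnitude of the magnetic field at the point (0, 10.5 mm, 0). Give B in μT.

B ≈ 43.7 μT

For a finite straight segment, B = (μ₀I/4πd)(sinθ₁ + sinθ₂), where θ₁, θ₂ are the angles from the perpendicular to each end.
The perpendicular distance is d = 0.0105 m; the end-offsets along the wire are a = 0.0293 m and b = 0.00808 m.
sinθ₁ = 0.0293/√(0.0293²+0.0105²) = 0.9414; sinθ₂ = 0.00808/√(0.00808²+0.0105²) = 0.6099.
B = (4π×10⁻⁷ × 2.96) / (4π × 0.0105) × (0.9414 + 0.6099) = 4.37×10⁻⁵ T.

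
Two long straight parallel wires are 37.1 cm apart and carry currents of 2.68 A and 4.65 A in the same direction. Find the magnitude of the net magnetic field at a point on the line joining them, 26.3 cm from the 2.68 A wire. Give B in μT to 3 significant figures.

Each long wire gives B = μ₀I/(2πd). Distances are d₁ = 0.263 m and d₂ = 0.108 m.
B₁ = 2.04×10⁻⁶ T, B₂ = 8.61×10⁻⁶ T.
Between parallel currents the two contributions point in opposite directions, so they subtract. B = |B₁ − B₂| = |2.04×10⁻⁶ − 8.61×10⁻⁶| = 6.57×10⁻⁶ T.

B ≈ 6.57 μT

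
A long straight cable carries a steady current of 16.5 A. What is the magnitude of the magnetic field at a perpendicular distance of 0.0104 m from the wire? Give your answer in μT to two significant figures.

B ≈ 320 μT

For an infinitely long straight wire, B = μ₀I/(2πd).
B = (4π×10⁻⁷ × 16.5) / (2π × 0.0104) = 3.17×10⁻⁴ T.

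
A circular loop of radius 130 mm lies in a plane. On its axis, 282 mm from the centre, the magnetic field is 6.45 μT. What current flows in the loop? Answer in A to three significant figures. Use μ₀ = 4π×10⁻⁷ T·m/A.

On the axis of a loop, B = μ₀IR²/[2(R²+z²)^(3/2)], so I = 2B(R²+z²)^(3/2)/(μ₀R²).
R² + z² = 0.0169 + 0.07952 = 0.09642 m²; raised to 3/2 gives 2.99×10⁻² m³.
I = 2 × 6.45×10⁻⁶ × 2.99×10⁻² / (1.26×10⁻⁶ × 0.0169) = 18.2 A.

I ≈ 18.2 A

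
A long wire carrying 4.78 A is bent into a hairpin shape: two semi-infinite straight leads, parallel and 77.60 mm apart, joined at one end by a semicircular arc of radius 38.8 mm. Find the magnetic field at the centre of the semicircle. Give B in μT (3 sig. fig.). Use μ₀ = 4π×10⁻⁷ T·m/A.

B ≈ 63.3 μT

The semicircular arc contributes B_arc = μ₀I·π/(4πR) = μ₀I/(4R) = 3.87×10⁻⁵ T.
Each semi-infinite lead is at perpendicular distance R = 0.0388 m from the centre, with the perpendicular foot at its near end, so it contributes μ₀I/(4πR); both point the same way, together 2.46×10⁻⁵ T.
Arc and leads all point the same direction: B = 3.87×10⁻⁵ + 2.46×10⁻⁵ = 6.33×10⁻⁵ T.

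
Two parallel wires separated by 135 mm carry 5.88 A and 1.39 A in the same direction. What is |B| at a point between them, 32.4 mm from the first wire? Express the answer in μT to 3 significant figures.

B ≈ 33.6 μT

Each long wire gives B = μ₀I/(2πd). Distances are d₁ = 0.0324 m and d₂ = 0.1026 m.
B₁ = 3.63×10⁻⁵ T, B₂ = 2.71×10⁻⁶ T.
Between parallel currents the two contributions point in opposite directions, so they subtract. B = |B₁ − B₂| = |3.63×10⁻⁵ − 2.71×10⁻⁶| = 3.36×10⁻⁵ T.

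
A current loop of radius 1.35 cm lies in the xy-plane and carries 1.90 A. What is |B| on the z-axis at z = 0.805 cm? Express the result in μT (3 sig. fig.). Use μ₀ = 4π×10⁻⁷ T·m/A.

B ≈ 56.0 μT

On the axis of a circular loop, B = μ₀IR² / [2(R²+z²)^(3/2)].
R² + z² = (0.0135)² + (0.00805)² = 0.0002471 m², and (R²+z²)^(3/2) = 3.88×10⁻⁶ m³.
B = (4π×10⁻⁷ × 1.90 × 0.0001823) / (2 × 3.88×10⁻⁶) = 5.60×10⁻⁵ T.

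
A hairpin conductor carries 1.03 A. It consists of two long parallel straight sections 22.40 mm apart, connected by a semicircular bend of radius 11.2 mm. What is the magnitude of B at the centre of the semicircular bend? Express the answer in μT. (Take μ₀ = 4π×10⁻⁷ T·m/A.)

The semicircular arc contributes B_arc = μ₀I·π/(4πR) = μ₀I/(4R) = 2.89×10⁻⁵ T.
Each semi-infinite lead is at perpendicular distance R = 0.0112 m from the centre, with the perpendicular foot at its near end, so it contributes μ₀I/(4πR); both point the same way, together 1.84×10⁻⁵ T.
Arc and leads all point the same direction: B = 2.89×10⁻⁵ + 1.84×10⁻⁵ = 4.73×10⁻⁵ T.

B ≈ 47.3 μT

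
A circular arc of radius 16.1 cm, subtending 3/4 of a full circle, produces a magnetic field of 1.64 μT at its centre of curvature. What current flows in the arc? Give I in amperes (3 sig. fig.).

I ≈ 0.560 A

For a circular arc, B = μ₀Iφ/(4πR) with φ in radians; here φ = 4.712 rad.
So I = 4πRB/(μ₀φ) = 4π × 0.161 × 1.64×10⁻⁶ / (4π×10⁻⁷ × 4.712) = 0.560 A.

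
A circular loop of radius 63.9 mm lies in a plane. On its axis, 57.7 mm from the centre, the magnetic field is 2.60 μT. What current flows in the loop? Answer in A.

I ≈ 0.647 A

On the axis of a loop, B = μ₀IR²/[2(R²+z²)^(3/2)], so I = 2B(R²+z²)^(3/2)/(μ₀R²).
R² + z² = 0.004083 + 0.003329 = 0.007412 m²; raised to 3/2 gives 6.38×10⁻⁴ m³.
I = 2 × 2.60×10⁻⁶ × 6.38×10⁻⁴ / (1.26×10⁻⁶ × 0.004083) = 0.647 A.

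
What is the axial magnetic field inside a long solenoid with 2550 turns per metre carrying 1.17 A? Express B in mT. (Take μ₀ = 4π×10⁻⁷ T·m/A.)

B ≈ 3.75 mT

Inside a long solenoid, B = μ₀nI with n = 2550 turns/m.
B = 4π×10⁻⁷ × 2550 × 1.17 = 3.75×10⁻³ T.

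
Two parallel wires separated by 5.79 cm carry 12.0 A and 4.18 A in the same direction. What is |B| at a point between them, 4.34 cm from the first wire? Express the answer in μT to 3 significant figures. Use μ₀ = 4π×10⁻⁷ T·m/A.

B ≈ 2.36 μT

Each long wire gives B = μ₀I/(2πd). Distances are d₁ = 0.0434 m and d₂ = 0.0145 m.
B₁ = 5.53×10⁻⁵ T, B₂ = 5.77×10⁻⁵ T.
Between parallel currents the two contributions point in opposite directions, so they subtract. B = |B₁ − B₂| = |5.53×10⁻⁵ − 5.77×10⁻⁵| = 2.36×10⁻⁶ T.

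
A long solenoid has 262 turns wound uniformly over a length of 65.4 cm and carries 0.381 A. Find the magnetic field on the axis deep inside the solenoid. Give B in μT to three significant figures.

B ≈ 192 μT

Inside a long solenoid, B = μ₀nI with n = 400.6 turns/m.
B = 4π×10⁻⁷ × 400.6 × 0.381 = 1.92×10⁻⁴ T.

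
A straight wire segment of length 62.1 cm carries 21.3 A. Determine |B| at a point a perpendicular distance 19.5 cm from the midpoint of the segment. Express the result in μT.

B ≈ 18.5 μT

For a finite straight segment, B = (μ₀I/4πd)(sinθ₁ + sinθ₂), where θ₁, θ₂ are the angles from the perpendicular to each end.
The perpendicular from the point meets the wire at its midpoint, so each end is L/2 = 0.3105 m away along the wire.
sinθ₁ = 0.3105/√(0.3105²+0.195²) = 0.8468; sinθ₂ = 0.3105/√(0.3105²+0.195²) = 0.8468.
B = (4π×10⁻⁷ × 21.3) / (4π × 0.195) × (0.8468 + 0.8468) = 1.85×10⁻⁵ T.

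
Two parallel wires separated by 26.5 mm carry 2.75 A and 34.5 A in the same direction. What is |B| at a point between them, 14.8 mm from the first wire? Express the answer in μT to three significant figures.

B ≈ 553 μT

Each long wire gives B = μ₀I/(2πd). Distances are d₁ = 0.0148 m and d₂ = 0.0117 m.
B₁ = 3.72×10⁻⁵ T, B₂ = 5.90×10⁻⁴ T.
Between parallel currents the two contributions point in opposite directions, so they subtract. B = |B₁ − B₂| = |3.72×10⁻⁵ − 5.90×10⁻⁴| = 5.53×10⁻⁴ T.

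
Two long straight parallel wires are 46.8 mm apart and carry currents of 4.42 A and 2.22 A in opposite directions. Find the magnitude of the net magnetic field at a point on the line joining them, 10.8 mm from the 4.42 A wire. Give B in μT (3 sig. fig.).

B ≈ 94.2 μT

Each long wire gives B = μ₀I/(2πd). Distances are d₁ = 0.0108 m and d₂ = 0.036 m.
B₁ = 8.19×10⁻⁵ T, B₂ = 1.23×10⁻⁵ T.
Between antiparallel currents both contributions point the same way, so they add. B = B₁ + B₂ = 8.19×10⁻⁵ + 1.23×10⁻⁵ = 9.42×10⁻⁵ T.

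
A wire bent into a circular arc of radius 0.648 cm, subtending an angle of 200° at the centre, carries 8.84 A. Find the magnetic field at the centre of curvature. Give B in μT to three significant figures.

The Biot–Savart field of a circular arc at its centre is B = μ₀Iφ/(4πR), with φ = 3.491 rad.
B = (4π×10⁻⁷ × 8.84 × 3.491) / (4π × 0.00648) = 4.76×10⁻⁴ T.

B ≈ 476 μT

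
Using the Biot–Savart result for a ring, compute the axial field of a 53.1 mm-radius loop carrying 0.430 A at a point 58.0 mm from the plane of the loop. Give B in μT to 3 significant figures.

On the axis of a circular loop, B = μ₀IR² / [2(R²+z²)^(3/2)].
R² + z² = (0.0531)² + (0.058)² = 0.006184 m², and (R²+z²)^(3/2) = 4.86×10⁻⁴ m³.
B = (4π×10⁻⁷ × 0.430 × 0.00282) / (2 × 4.86×10⁻⁴) = 1.57×10⁻⁶ T.

B ≈ 1.57 μT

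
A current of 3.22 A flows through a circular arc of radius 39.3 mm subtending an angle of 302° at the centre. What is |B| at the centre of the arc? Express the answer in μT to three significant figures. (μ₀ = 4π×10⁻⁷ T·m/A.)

B ≈ 43.2 μT

The Biot–Savart field of a circular arc at its centre is B = μ₀Iφ/(4πR), with φ = 5.271 rad.
B = (4π×10⁻⁷ × 3.22 × 5.271) / (4π × 0.0393) = 4.32×10⁻⁵ T.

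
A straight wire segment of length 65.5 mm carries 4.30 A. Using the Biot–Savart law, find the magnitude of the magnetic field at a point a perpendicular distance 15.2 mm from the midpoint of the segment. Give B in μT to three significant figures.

B ≈ 51.3 μT

For a finite straight segment, B = (μ₀I/4πd)(sinθ₁ + sinθ₂), where θ₁, θ₂ are the angles from the perpendicular to each end.
The perpendicular from the point meets the wire at its midpoint, so each end is L/2 = 0.03275 m away along the wire.
sinθ₁ = 0.03275/√(0.03275²+0.0152²) = 0.9071; sinθ₂ = 0.03275/√(0.03275²+0.0152²) = 0.9071.
B = (4π×10⁻⁷ × 4.30) / (4π × 0.0152) × (0.9071 + 0.9071) = 5.13×10⁻⁵ T.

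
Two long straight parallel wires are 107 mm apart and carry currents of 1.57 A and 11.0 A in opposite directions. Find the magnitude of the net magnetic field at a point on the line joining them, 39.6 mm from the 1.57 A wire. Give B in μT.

B ≈ 40.6 μT

Each long wire gives B = μ₀I/(2πd). Distances are d₁ = 0.0396 m and d₂ = 0.0674 m.
B₁ = 7.93×10⁻⁶ T, B₂ = 3.26×10⁻⁵ T.
Between antiparallel currents both contributions point the same way, so they add. B = B₁ + B₂ = 7.93×10⁻⁶ + 3.26×10⁻⁵ = 4.06×10⁻⁵ T.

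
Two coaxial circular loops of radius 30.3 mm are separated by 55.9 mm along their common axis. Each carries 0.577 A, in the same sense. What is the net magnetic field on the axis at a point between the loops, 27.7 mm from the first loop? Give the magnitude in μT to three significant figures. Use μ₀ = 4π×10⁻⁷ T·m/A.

Each loop contributes B = μ₀IR²/[2(R²+z²)^(3/2)] on the axis, with z measured from that loop.
Loop 1 (z = 0.0277 m): B₁ = 4.81×10⁻⁶ T. Loop 2 (z = 0.0282 m): B₂ = 4.69×10⁻⁶ T.
The fields add: B = B₁ + B₂ = 9.50×10⁻⁶ T.

B ≈ 9.50 μT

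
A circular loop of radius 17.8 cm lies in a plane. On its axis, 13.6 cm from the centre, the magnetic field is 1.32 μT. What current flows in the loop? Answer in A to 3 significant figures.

On the axis of a loop, B = μ₀IR²/[2(R²+z²)^(3/2)], so I = 2B(R²+z²)^(3/2)/(μ₀R²).
R² + z² = 0.03168 + 0.0185 = 0.05018 m²; raised to 3/2 gives 1.12×10⁻² m³.
I = 2 × 1.32×10⁻⁶ × 1.12×10⁻² / (1.26×10⁻⁶ × 0.03168) = 0.745 A.

I ≈ 0.745 A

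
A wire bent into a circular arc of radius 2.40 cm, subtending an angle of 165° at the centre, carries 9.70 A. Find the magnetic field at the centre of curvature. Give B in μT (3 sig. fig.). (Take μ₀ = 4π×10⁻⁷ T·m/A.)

The Biot–Savart field of a circular arc at its centre is B = μ₀Iφ/(4πR), with φ = 2.88 rad.
B = (4π×10⁻⁷ × 9.70 × 2.88) / (4π × 0.024) = 1.16×10⁻⁴ T.

B ≈ 116 μT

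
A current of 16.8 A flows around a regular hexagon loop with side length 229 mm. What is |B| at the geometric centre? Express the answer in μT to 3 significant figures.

B ≈ 50.8 μT

Each side is a finite straight segment at perpendicular distance d = a/(2 tan(π/6)) = 0.1983 m from the centre, with end-angles ±π/6.
One side contributes B₁ = (μ₀I/4πd)·2 sin(π/6) = 8.47×10⁻⁶ T.
All 6 sides add in the same direction: B = 6 × 8.47×10⁻⁶ = 5.08×10⁻⁵ T.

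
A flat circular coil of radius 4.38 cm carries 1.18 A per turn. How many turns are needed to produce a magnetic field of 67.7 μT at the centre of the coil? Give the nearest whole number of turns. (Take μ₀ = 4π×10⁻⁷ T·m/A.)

N = 4

For an N-turn coil, B = Nμ₀I/(2R). A single turn gives B₁ = 1.69×10⁻⁵ T with R = 0.0438 m.
N = B/B₁ = 6.77×10⁻⁵ / 1.69×10⁻⁵ = 4.00.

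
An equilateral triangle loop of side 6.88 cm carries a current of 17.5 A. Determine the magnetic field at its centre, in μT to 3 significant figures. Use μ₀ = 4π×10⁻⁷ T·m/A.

Each side is a finite straight segment at perpendicular distance d = a/(2 tan(π/3)) = 0.01986 m from the centre, with end-angles ±π/3.
One side contributes B₁ = (μ₀I/4πd)·2 sin(π/3) = 1.53×10⁻⁴ T.
All 3 sides add in the same direction: B = 3 × 1.53×10⁻⁴ = 4.58×10⁻⁴ T.

B ≈ 458 μT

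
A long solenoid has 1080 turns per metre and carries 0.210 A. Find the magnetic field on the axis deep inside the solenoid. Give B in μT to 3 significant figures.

B ≈ 285 μT

Inside a long solenoid, B = μ₀nI with n = 1080 turns/m.
B = 4π×10⁻⁷ × 1080 × 0.210 = 2.85×10⁻⁴ T.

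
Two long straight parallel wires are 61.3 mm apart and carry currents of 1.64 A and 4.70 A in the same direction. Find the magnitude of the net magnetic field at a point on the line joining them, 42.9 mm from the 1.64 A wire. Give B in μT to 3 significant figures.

B ≈ 43.4 μT

Each long wire gives B = μ₀I/(2πd). Distances are d₁ = 0.0429 m and d₂ = 0.0184 m.
B₁ = 7.65×10⁻⁶ T, B₂ = 5.11×10⁻⁵ T.
Between parallel currents the two contributions point in opposite directions, so they subtract. B = |B₁ − B₂| = |7.65×10⁻⁶ − 5.11×10⁻⁵| = 4.34×10⁻⁵ T.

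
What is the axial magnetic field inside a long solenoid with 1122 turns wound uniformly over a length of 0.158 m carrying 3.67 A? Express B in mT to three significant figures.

Inside a long solenoid, B = μ₀nI with n = 7101 turns/m.
B = 4π×10⁻⁷ × 7101 × 3.67 = 3.28×10⁻² T.

B ≈ 32.8 mT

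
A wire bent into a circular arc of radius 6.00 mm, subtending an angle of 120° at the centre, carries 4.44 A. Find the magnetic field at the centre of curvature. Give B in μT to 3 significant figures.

The Biot–Savart field of a circular arc at its centre is B = μ₀Iφ/(4πR), with φ = 2.094 rad.
B = (4π×10⁻⁷ × 4.44 × 2.094) / (4π × 0.006) = 1.55×10⁻⁴ T.

B ≈ 155 μT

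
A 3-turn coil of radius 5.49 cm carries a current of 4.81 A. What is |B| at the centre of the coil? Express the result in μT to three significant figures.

B ≈ 165 μT

For an N-turn flat coil, B = Nμ₀I/(2R) with R = 0.0549 m.
B = 3 × 5.50×10⁻⁵ T = 1.65×10⁻⁴ T.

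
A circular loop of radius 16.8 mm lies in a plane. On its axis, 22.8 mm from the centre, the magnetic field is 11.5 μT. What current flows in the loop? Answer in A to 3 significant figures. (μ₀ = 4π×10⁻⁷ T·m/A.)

I ≈ 1.47 A

On the axis of a loop, B = μ₀IR²/[2(R²+z²)^(3/2)], so I = 2B(R²+z²)^(3/2)/(μ₀R²).
R² + z² = 0.0002822 + 0.0005198 = 0.0008021 m²; raised to 3/2 gives 2.27×10⁻⁵ m³.
I = 2 × 1.15×10⁻⁵ × 2.27×10⁻⁵ / (1.26×10⁻⁶ × 0.0002822) = 1.47 A.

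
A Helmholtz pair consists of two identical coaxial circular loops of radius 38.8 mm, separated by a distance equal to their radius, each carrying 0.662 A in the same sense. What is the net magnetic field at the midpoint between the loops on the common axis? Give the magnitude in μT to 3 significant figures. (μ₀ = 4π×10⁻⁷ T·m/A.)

B ≈ 15.3 μT

Each loop contributes B = μ₀IR²/[2(R²+z²)^(3/2)] on the axis, with z measured from that loop.
Loop 1 (z = 0.0194 m): B₁ = 7.67×10⁻⁶ T. Loop 2 (z = 0.0194 m): B₂ = 7.67×10⁻⁶ T.
The fields add: B = B₁ + B₂ = 1.53×10⁻⁵ T.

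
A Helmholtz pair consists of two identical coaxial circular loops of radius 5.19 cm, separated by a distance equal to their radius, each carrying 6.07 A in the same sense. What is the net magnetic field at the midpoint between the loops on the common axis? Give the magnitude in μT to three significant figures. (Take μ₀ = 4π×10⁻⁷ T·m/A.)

Each loop contributes B = μ₀IR²/[2(R²+z²)^(3/2)] on the axis, with z measured from that loop.
Loop 1 (z = 0.02595 m): B₁ = 5.26×10⁻⁵ T. Loop 2 (z = 0.02595 m): B₂ = 5.26×10⁻⁵ T.
The fields add: B = B₁ + B₂ = 1.05×10⁻⁴ T.

B ≈ 105 μT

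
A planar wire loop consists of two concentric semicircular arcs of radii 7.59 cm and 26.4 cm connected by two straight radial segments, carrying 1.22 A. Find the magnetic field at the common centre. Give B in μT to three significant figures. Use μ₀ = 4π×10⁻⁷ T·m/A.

B ≈ 3.60 μT

The radial connectors point toward the centre, so dl × r̂ = 0 and they contribute nothing.
Each semicircle gives μ₀I/(4R): inner arc 5.05×10⁻⁶ T, outer arc 1.45×10⁻⁶ T.
The two arcs carry current in opposite angular senses, so their fields oppose: B = |5.05×10⁻⁶ − 1.45×10⁻⁶| = 3.60×10⁻⁶ T.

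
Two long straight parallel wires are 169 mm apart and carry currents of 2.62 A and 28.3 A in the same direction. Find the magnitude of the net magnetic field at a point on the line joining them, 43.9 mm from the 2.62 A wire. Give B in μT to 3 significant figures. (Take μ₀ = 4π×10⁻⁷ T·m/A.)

Each long wire gives B = μ₀I/(2πd). Distances are d₁ = 0.0439 m and d₂ = 0.1251 m.
B₁ = 1.19×10⁻⁵ T, B₂ = 4.52×10⁻⁵ T.
Between parallel currents the two contributions point in opposite directions, so they subtract. B = |B₁ − B₂| = |1.19×10⁻⁵ − 4.52×10⁻⁵| = 3.33×10⁻⁵ T.

B ≈ 33.3 μT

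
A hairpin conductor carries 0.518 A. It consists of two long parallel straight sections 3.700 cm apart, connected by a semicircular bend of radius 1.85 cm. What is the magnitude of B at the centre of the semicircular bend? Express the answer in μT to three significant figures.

B ≈ 14.4 μT

The semicircular arc contributes B_arc = μ₀I·π/(4πR) = μ₀I/(4R) = 8.80×10⁻⁶ T.
Each semi-infinite lead is at perpendicular distance R = 0.0185 m from the centre, with the perpendicular foot at its near end, so it contributes μ₀I/(4πR); both point the same way, together 5.60×10⁻⁶ T.
Arc and leads all point the same direction: B = 8.80×10⁻⁶ + 5.60×10⁻⁶ = 1.44×10⁻⁵ T.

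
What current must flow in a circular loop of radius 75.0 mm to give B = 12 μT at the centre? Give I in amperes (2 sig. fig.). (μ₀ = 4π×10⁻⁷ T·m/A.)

At the centre of a circular loop B = μ₀I/(2R), so I = 2RB/μ₀.
With R = 0.075 m, I = 2 × 0.075 × 1.20×10⁻⁵ / (4π×10⁻⁷) = 1.43 A.

I ≈ 1.4 A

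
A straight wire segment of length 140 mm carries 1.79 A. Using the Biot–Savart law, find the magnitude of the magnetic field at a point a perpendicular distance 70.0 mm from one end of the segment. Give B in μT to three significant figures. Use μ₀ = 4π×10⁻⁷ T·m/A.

For a finite straight segment, B = (μ₀I/4πd)(sinθ₁ + sinθ₂), where θ₁, θ₂ are the angles from the perpendicular to each end.
The perpendicular foot is at one end, so the two end-offsets along the wire are 0 and L = 0.14 m.
sinθ₁ = 0/√(0²+0.07²) = 0.0000; sinθ₂ = 0.14/√(0.14²+0.07²) = 0.8944.
B = (4π×10⁻⁷ × 1.79) / (4π × 0.07) × (0.0000 + 0.8944) = 2.29×10⁻⁶ T.

B ≈ 2.29 μT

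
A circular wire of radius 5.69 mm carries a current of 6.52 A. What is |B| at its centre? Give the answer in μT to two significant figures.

B ≈ 720 μT

At the centre of a circular loop the Biot–Savart law gives B = μ₀I/(2R).
B = (4π×10⁻⁷ × 6.52) / (2 × 0.00569) = 7.20×10⁻⁴ T.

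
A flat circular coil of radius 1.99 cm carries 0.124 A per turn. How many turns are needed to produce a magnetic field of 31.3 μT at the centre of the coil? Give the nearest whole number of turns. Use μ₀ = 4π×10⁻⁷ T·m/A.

For an N-turn coil, B = Nμ₀I/(2R). A single turn gives B₁ = 3.92×10⁻⁶ T with R = 0.0199 m.
N = B/B₁ = 3.13×10⁻⁵ / 3.92×10⁻⁶ = 7.99.

N = 8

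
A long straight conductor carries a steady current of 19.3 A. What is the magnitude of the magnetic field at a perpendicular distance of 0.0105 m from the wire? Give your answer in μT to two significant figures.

For an infinitely long straight wire, B = μ₀I/(2πd).
B = (4π×10⁻⁷ × 19.3) / (2π × 0.0105) = 3.68×10⁻⁴ T.

B ≈ 370 μT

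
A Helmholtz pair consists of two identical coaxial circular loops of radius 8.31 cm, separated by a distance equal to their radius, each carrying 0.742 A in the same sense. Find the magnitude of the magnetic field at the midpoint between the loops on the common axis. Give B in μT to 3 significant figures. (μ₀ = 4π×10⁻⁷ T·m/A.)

B ≈ 8.03 μT

Each loop contributes B = μ₀IR²/[2(R²+z²)^(3/2)] on the axis, with z measured from that loop.
Loop 1 (z = 0.04155 m): B₁ = 4.01×10⁻⁶ T. Loop 2 (z = 0.04155 m): B₂ = 4.01×10⁻⁶ T.
The fields add: B = B₁ + B₂ = 8.03×10⁻⁶ T.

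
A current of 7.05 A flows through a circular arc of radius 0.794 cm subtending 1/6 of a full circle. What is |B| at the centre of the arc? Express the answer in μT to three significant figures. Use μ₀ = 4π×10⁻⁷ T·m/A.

The Biot–Savart field of a circular arc at its centre is B = μ₀Iφ/(4πR), with φ = 1.047 rad.
B = (4π×10⁻⁷ × 7.05 × 1.047) / (4π × 0.00794) = 9.30×10⁻⁵ T.

B ≈ 93.0 μT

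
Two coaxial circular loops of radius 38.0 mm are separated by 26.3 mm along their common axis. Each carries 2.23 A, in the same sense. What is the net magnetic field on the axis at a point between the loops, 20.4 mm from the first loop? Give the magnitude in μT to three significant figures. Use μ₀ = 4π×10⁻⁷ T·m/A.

B ≈ 60.8 μT

Each loop contributes B = μ₀IR²/[2(R²+z²)^(3/2)] on the axis, with z measured from that loop.
Loop 1 (z = 0.0204 m): B₁ = 2.52×10⁻⁵ T. Loop 2 (z = 0.0059 m): B₂ = 3.56×10⁻⁵ T.
The fields add: B = B₁ + B₂ = 6.08×10⁻⁵ T.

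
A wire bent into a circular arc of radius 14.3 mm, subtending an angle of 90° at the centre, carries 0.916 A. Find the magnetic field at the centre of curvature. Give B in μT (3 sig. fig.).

B ≈ 10.1 μT

The Biot–Savart field of a circular arc at its centre is B = μ₀Iφ/(4πR), with φ = 1.571 rad.
B = (4π×10⁻⁷ × 0.916 × 1.571) / (4π × 0.0143) = 1.01×10⁻⁵ T.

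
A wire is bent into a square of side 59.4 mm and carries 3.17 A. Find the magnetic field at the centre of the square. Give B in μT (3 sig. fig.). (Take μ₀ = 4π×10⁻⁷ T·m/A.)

Each side is a finite straight segment at perpendicular distance d = a/(2 tan(π/4)) = 0.0297 m from the centre, with end-angles ±π/4.
One side contributes B₁ = (μ₀I/4πd)·2 sin(π/4) = 1.51×10⁻⁵ T.
All 4 sides add in the same direction: B = 4 × 1.51×10⁻⁵ = 6.04×10⁻⁵ T.

B ≈ 60.4 μT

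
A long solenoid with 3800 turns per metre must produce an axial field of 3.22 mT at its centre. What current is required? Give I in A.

I ≈ 0.674 A

Inside a long solenoid B = μ₀nI with n = 3800 m⁻¹, so I = B/(μ₀n).
I = 3.22×10⁻³ / (4π×10⁻⁷ × 3800) = 0.674 A.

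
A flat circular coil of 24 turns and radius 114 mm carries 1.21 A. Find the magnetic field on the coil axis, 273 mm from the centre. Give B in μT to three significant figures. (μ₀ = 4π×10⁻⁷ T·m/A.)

B ≈ 9.16 μT

For an N-turn flat coil, B = Nμ₀IR²/[2(R²+z²)^(3/2)] with R = 0.114 m, z = 0.273 m.
B = 24 × 3.82×10⁻⁷ T = 9.16×10⁻⁶ T.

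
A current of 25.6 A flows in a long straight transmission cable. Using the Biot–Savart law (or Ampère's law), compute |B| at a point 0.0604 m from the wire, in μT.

For an infinitely long straight wire, B = μ₀I/(2πd).
B = (4π×10⁻⁷ × 25.6) / (2π × 0.0604) = 8.48×10⁻⁵ T.

B ≈ 84.8 μT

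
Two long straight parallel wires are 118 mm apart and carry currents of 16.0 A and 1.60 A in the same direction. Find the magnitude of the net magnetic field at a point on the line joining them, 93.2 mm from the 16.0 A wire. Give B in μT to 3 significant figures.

B ≈ 21.4 μT

Each long wire gives B = μ₀I/(2πd). Distances are d₁ = 0.0932 m and d₂ = 0.0248 m.
B₁ = 3.43×10⁻⁵ T, B₂ = 1.29×10⁻⁵ T.
Between parallel currents the two contributions point in opposite directions, so they subtract. B = |B₁ − B₂| = |3.43×10⁻⁵ − 1.29×10⁻⁵| = 2.14×10⁻⁵ T.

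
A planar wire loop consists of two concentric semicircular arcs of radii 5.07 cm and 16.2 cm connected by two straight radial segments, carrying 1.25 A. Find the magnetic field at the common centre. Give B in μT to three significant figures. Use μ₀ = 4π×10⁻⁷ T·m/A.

B ≈ 5.32 μT

The radial connectors point toward the centre, so dl × r̂ = 0 and they contribute nothing.
Each semicircle gives μ₀I/(4R): inner arc 7.75×10⁻⁶ T, outer arc 2.42×10⁻⁶ T.
The two arcs carry current in opposite angular senses, so their fields oppose: B = |7.75×10⁻⁶ − 2.42×10⁻⁶| = 5.32×10⁻⁶ T.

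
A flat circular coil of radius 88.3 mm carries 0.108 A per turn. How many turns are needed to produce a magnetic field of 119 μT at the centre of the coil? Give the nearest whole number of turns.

For an N-turn coil, B = Nμ₀I/(2R). A single turn gives B₁ = 7.68×10⁻⁷ T with R = 0.0883 m.
N = B/B₁ = 1.19×10⁻⁴ / 7.68×10⁻⁷ = 154.85.

N = 155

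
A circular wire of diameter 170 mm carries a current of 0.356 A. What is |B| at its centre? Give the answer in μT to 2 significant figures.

At the centre of a circular loop the Biot–Savart law gives B = μ₀I/(2R) (so R = 0.085 m).
B = (4π×10⁻⁷ × 0.356) / (2 × 0.085) = 2.63×10⁻⁶ T.

B ≈ 2.6 μT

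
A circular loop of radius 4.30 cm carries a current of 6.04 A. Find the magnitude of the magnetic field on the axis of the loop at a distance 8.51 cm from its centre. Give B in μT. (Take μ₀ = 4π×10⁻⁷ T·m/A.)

On the axis of a circular loop, B = μ₀IR² / [2(R²+z²)^(3/2)].
R² + z² = (0.043)² + (0.0851)² = 0.009091 m², and (R²+z²)^(3/2) = 8.67×10⁻⁴ m³.
B = (4π×10⁻⁷ × 6.04 × 0.001849) / (2 × 8.67×10⁻⁴) = 8.10×10⁻⁶ T.

B ≈ 8.10 μT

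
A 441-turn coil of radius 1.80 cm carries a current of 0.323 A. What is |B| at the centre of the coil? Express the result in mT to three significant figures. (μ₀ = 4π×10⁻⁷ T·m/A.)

For an N-turn flat coil, B = Nμ₀I/(2R) with R = 0.018 m.
B = 441 × 1.13×10⁻⁵ T = 4.97×10⁻³ T.

B ≈ 4.97 mT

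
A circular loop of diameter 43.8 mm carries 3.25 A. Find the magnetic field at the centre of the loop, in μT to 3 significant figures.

At the centre of a circular loop the Biot–Savart law gives B = μ₀I/(2R) (so R = 0.0219 m).
B = (4π×10⁻⁷ × 3.25) / (2 × 0.0219) = 9.32×10⁻⁵ T.

B ≈ 93.2 μT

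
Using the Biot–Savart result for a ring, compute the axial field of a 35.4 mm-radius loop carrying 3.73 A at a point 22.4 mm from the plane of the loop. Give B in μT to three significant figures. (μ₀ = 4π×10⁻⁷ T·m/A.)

On the axis of a circular loop, B = μ₀IR² / [2(R²+z²)^(3/2)].
R² + z² = (0.0354)² + (0.0224)² = 0.001755 m², and (R²+z²)^(3/2) = 7.35×10⁻⁵ m³.
B = (4π×10⁻⁷ × 3.73 × 0.001253) / (2 × 7.35×10⁻⁵) = 3.99×10⁻⁵ T.

B ≈ 39.9 μT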